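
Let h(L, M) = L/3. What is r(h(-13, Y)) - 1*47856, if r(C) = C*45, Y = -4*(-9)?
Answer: -48051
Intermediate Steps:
Y = 36
h(L, M) = L/3 (h(L, M) = L*(⅓) = L/3)
r(C) = 45*C
r(h(-13, Y)) - 1*47856 = 45*((⅓)*(-13)) - 1*47856 = 45*(-13/3) - 47856 = -195 - 47856 = -48051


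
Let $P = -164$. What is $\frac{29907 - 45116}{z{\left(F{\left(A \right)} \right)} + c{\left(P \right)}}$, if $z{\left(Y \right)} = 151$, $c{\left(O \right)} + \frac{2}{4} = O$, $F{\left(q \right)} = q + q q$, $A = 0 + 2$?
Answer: $\frac{30418}{27} \approx 1126.6$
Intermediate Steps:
$A = 2$
$F{\left(q \right)} = q + q^{2}$
$c{\left(O \right)} = - \frac{1}{2} + O$
$\frac{29907 - 45116}{z{\left(F{\left(A \right)} \right)} + c{\left(P \right)}} = \frac{29907 - 45116}{151 - \frac{329}{2}} = - \frac{15209}{151 - \frac{329}{2}} = - \frac{15209}{- \frac{27}{2}} = \left(-15209\right) \left(- \frac{2}{27}\right) = \frac{30418}{27}$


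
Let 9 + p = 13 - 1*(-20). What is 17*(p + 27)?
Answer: 867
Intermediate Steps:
p = 24 (p = -9 + (13 - 1*(-20)) = -9 + (13 + 20) = -9 + 33 = 24)
17*(p + 27) = 17*(24 + 27) = 17*51 = 867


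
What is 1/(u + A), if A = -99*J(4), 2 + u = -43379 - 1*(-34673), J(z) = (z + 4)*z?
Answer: -1/11876 ≈ -8.4203e-5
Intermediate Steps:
J(z) = z*(4 + z) (J(z) = (4 + z)*z = z*(4 + z))
u = -8708 (u = -2 + (-43379 - 1*(-34673)) = -2 + (-43379 + 34673) = -2 - 8706 = -8708)
A = -3168 (A = -396*(4 + 4) = -396*8 = -99*32 = -3168)
1/(u + A) = 1/(-8708 - 3168) = 1/(-11876) = -1/11876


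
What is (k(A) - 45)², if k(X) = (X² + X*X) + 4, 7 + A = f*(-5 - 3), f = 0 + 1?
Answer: 167281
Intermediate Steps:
f = 1
A = -15 (A = -7 + 1*(-5 - 3) = -7 + 1*(-8) = -7 - 8 = -15)
k(X) = 4 + 2*X² (k(X) = (X² + X²) + 4 = 2*X² + 4 = 4 + 2*X²)
(k(A) - 45)² = ((4 + 2*(-15)²) - 45)² = ((4 + 2*225) - 45)² = ((4 + 450) - 45)² = (454 - 45)² = 409² = 167281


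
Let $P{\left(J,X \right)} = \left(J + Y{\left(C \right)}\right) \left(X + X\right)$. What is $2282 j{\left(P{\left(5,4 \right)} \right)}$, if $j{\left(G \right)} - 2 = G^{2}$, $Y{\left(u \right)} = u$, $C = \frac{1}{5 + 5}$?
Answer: $\frac{95081812}{25} \approx 3.8033 \cdot 10^{6}$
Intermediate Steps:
$C = \frac{1}{10} \approx 0.1$
$P{\left(J,X \right)} = 2 X \left(\frac{1}{10} + J\right)$ ($P{\left(J,X \right)} = \left(J + \frac{1}{10}\right) \left(X + X\right) = \left(\frac{1}{10} + J\right) 2 X = 2 X \left(\frac{1}{10} + J\right)$)
$j{\left(G \right)} = 2 + G^{2}$
$2282 j{\left(P{\left(5,4 \right)} \right)} = 2282 \left(2 + \left(\frac{1}{5} \cdot 4 \left(1 + 10 \cdot 5\right)\right)^{2}\right) = 2282 \left(2 + \left(\frac{1}{5} \cdot 4 \left(1 + 50\right)\right)^{2}\right) = 2282 \left(2 + \left(\frac{1}{5} \cdot 4 \cdot 51\right)^{2}\right) = 2282 \left(2 + \left(\frac{204}{5}\right)^{2}\right) = 2282 \left(2 + \frac{41616}{25}\right) = 2282 \cdot \frac{41666}{25} = \frac{95081812}{25}$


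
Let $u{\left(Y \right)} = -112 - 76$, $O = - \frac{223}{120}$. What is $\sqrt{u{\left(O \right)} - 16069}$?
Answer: $i \sqrt{16257} \approx 127.5 i$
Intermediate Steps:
$O = - \frac{223}{120}$ ($O = \left(-223\right) \frac{1}{120} = - \frac{223}{120} \approx -1.8583$)
$u{\left(Y \right)} = -188$ ($u{\left(Y \right)} = -112 - 76 = -188$)
$\sqrt{u{\left(O \right)} - 16069} = \sqrt{-188 - 16069} = \sqrt{-16257} = i \sqrt{16257}$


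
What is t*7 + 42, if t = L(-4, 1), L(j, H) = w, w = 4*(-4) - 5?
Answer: -105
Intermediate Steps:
w = -21 (w = -16 - 5 = -21)
L(j, H) = -21
t = -21
t*7 + 42 = -21*7 + 42 = -147 + 42 = -105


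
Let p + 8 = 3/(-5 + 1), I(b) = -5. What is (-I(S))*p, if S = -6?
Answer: -175/4 ≈ -43.750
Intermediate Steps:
p = -35/4 (p = -8 + 3/(-5 + 1) = -8 + 3/(-4) = -8 + 3*(-¼) = -8 - ¾ = -35/4 ≈ -8.7500)
(-I(S))*p = -1*(-5)*(-35/4) = 5*(-35/4) = -175/4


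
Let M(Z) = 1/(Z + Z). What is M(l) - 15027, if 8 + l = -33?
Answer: -1232215/82 ≈ -15027.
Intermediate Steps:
l = -41 (l = -8 - 33 = -41)
M(Z) = 1/(2*Z)
M(l) - 15027 = (½)/(-41) - 15027 = (½)*(-1/41) - 15027 = -1/82 - 15027 = -1232215/82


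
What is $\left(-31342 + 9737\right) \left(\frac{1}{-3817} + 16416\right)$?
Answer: $- \frac{1353766512955}{3817} \approx -3.5467 \cdot 10^{8}$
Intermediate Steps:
$\left(-31342 + 9737\right) \left(\frac{1}{-3817} + 16416\right) = - 21605 \left(- \frac{1}{3817} + 16416\right) = \left(-21605\right) \frac{62659871}{3817} = - \frac{1353766512955}{3817}$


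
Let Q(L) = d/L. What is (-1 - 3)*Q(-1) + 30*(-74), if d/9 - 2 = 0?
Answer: -2148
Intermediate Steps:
d = 18 (d = 18 + 9*0 = 18 + 0 = 18)
Q(L) = 18/L
(-1 - 3)*Q(-1) + 30*(-74) = (-1 - 3)*(18/(-1)) + 30*(-74) = -72*(-1) - 2220 = -4*(-18) - 2220 = 72 - 2220 = -2148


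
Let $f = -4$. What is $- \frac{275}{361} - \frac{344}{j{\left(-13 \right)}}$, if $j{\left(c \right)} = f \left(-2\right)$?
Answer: $- \frac{15798}{361} \approx -43.762$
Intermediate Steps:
$j{\left(c \right)} = 8$ ($j{\left(c \right)} = \left(-4\right) \left(-2\right) = 8$)
$- \frac{275}{361} - \frac{344}{j{\left(-13 \right)}} = - \frac{275}{361} - \frac{344}{8} = \left(-275\right) \frac{1}{361} - 43 = - \frac{275}{361} - 43 = - \frac{15798}{361}$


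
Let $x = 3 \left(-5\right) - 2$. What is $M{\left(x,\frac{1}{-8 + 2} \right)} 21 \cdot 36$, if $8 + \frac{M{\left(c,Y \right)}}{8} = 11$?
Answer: $18144$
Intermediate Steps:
$x = -17$ ($x = -15 - 2 = -17$)
$M{\left(c,Y \right)} = 24$ ($M{\left(c,Y \right)} = -64 + 8 \cdot 11 = -64 + 88 = 24$)
$M{\left(x,\frac{1}{-8 + 2} \right)} 21 \cdot 36 = 24 \cdot 21 \cdot 36 = 504 \cdot 36 = 18144$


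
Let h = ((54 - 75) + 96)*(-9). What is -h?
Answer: 675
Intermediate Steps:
h = -675 (h = (-21 + 96)*(-9) = 75*(-9) = -675)
-h = -1*(-675) = 675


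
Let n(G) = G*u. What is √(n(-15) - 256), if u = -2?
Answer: I*√226 ≈ 15.033*I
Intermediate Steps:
n(G) = -2*G (n(G) = G*(-2) = -2*G)
√(n(-15) - 256) = √(-2*(-15) - 256) = √(30 - 256) = √(-226) = I*√226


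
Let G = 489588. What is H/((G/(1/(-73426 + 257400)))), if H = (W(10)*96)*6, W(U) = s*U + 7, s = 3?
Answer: 888/3752977613 ≈ 2.3661e-7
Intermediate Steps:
W(U) = 7 + 3*U (W(U) = 3*U + 7 = 7 + 3*U)
H = 21312 (H = ((7 + 3*10)*96)*6 = ((7 + 30)*96)*6 = (37*96)*6 = 3552*6 = 21312)
H/((G/(1/(-73426 + 257400)))) = 21312/((489588/(1/(-73426 + 257400)))) = 21312/((489588/(1/183974))) = 21312/((489588*183974)) = 21312/90071462712 = 21312*(1/90071462712) = 888/3752977613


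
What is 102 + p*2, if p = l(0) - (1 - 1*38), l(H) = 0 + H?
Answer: 176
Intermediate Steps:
l(H) = H
p = 37 (p = 0 - (1 - 1*38) = 0 - (1 - 38) = 0 - 1*(-37) = 0 + 37 = 37)
102 + p*2 = 102 + 37*2 = 102 + 74 = 176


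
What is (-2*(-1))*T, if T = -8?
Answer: -16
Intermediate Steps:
(-2*(-1))*T = -2*(-1)*(-8) = 2*(-8) = -16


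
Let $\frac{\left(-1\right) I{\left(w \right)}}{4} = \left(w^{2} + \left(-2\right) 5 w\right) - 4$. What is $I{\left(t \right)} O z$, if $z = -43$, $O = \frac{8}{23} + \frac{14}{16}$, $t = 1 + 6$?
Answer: $- \frac{241875}{46} \approx -5258.1$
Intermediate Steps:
$t = 7$
$O = \frac{225}{184}$ ($O = 8 \cdot \frac{1}{23} + 14 \cdot \frac{1}{16} = \frac{8}{23} + \frac{7}{8} = \frac{225}{184} \approx 1.2228$)
$I{\left(w \right)} = 16 - 4 w^{2} + 40 w$ ($I{\left(w \right)} = - 4 \left(\left(w^{2} + \left(-2\right) 5 w\right) - 4\right) = - 4 \left(\left(w^{2} - 10 w\right) - 4\right) = - 4 \left(-4 + w^{2} - 10 w\right) = 16 - 4 w^{2} + 40 w$)
$I{\left(t \right)} O z = \left(16 - 4 \cdot 7^{2} + 40 \cdot 7\right) \frac{225}{184} \left(-43\right) = \left(16 - 196 + 280\right) \frac{225}{184} \left(-43\right) = 100 \cdot \frac{225}{184} \left(-43\right) = \frac{5625}{46} \left(-43\right) = - \frac{241875}{46}$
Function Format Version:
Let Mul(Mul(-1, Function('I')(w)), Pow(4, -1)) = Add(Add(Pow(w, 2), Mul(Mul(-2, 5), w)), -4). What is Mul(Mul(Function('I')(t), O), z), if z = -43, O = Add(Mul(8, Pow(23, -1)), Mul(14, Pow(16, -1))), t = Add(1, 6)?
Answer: Rational(-241875, 46) ≈ -5258.1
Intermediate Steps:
t = 7
O = Rational(225, 184) (O = Add(Mul(8, Rational(1, 23)), Mul(14, Rational(1, 16))) = Add(Rational(8, 23), Rational(7, 8)) = Rational(225, 184) ≈ 1.2228)
Function('I')(w) = Add(16, Mul(-4, Pow(w, 2)), Mul(40, w)) (Function('I')(w) = Mul(-4, Add(Add(Pow(w, 2), Mul(Mul(-2, 5), w)), -4)) = Mul(-4, Add(Add(Pow(w, 2), Mul(-10, w)), -4)) = Mul(-4, Add(-4, Pow(w, 2), Mul(-10, w))) = Add(16, Mul(-4, Pow(w, 2)), Mul(40, w)))
Mul(Mul(Function('I')(t), O), z) = Mul(Mul(Add(16, Mul(-4, Pow(7, 2)), Mul(40, 7)), Rational(225, 184)), -43) = Mul(Mul(Add(16, Mul(-4, 49), 280), Rational(225, 184)), -43) = Mul(Mul(Add(16, -196, 280), Rational(225, 184)), -43) = Mul(Mul(100, Rational(225, 184)), -43) = Mul(Rational(5625, 46), -43) = Rational(-241875, 46)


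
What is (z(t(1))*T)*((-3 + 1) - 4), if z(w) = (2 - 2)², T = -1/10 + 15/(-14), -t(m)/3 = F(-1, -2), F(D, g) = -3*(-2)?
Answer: 0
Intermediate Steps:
F(D, g) = 6
t(m) = -18 (t(m) = -3*6 = -18)
T = -41/35 (T = -1*⅒ + 15*(-1/14) = -⅒ - 15/14 = -41/35 ≈ -1.1714)
z(w) = 0 (z(w) = 0² = 0)
(z(t(1))*T)*((-3 + 1) - 4) = (0*(-41/35))*((-3 + 1) - 4) = 0*(-2 - 4) = 0*(-6) = 0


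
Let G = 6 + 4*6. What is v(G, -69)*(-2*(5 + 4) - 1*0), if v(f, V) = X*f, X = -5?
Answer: 2700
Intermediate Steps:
G = 30 (G = 6 + 24 = 30)
v(f, V) = -5*f
v(G, -69)*(-2*(5 + 4) - 1*0) = (-5*30)*(-2*(5 + 4) - 1*0) = -150*(-2*9 + 0) = -150*(-18 + 0) = -150*(-18) = 2700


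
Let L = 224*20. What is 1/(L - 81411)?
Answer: -1/76931 ≈ -1.2999e-5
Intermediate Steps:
L = 4480
1/(L - 81411) = 1/(4480 - 81411) = 1/(-76931) = -1/76931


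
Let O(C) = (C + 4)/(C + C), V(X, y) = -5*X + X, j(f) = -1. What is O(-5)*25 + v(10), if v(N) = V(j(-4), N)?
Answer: 13/2 ≈ 6.5000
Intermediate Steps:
V(X, y) = -4*X
O(C) = (4 + C)/(2*C) (O(C) = (4 + C)/((2*C)) = (4 + C)*(1/(2*C)) = (4 + C)/(2*C))
v(N) = 4 (v(N) = -4*(-1) = 4)
O(-5)*25 + v(10) = ((½)*(4 - 5)/(-5))*25 + 4 = ((½)*(-⅕)*(-1))*25 + 4 = (⅒)*25 + 4 = 5/2 + 4 = 13/2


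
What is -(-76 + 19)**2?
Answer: -3249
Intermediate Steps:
-(-76 + 19)**2 = -1*(-57)**2 = -1*3249 = -3249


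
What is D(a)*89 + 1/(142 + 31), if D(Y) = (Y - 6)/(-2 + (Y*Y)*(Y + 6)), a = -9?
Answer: 46240/8477 ≈ 5.4548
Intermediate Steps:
D(Y) = (-6 + Y)/(-2 + Y²*(6 + Y))
D(a)*89 + 1/(142 + 31) = ((-6 - 9)/(-2 + (-9)³ + 6*(-9)²))*89 + 1/(142 + 31) = (-15/(-2 - 729 + 6*81))*89 + 1/173 = (-15/(-2 - 729 + 486))*89 + 1/173 = (-15/(-245))*89 + 1/173 = -1/245*(-15)*89 + 1/173 = (3/49)*89 + 1/173 = 267/49 + 1/173 = 46240/8477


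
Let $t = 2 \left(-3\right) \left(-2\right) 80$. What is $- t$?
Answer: $-960$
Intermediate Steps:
$t = 960$ ($t = \left(-6\right) \left(-2\right) 80 = 12 \cdot 80 = 960$)
$- t = \left(-1\right) 960 = -960$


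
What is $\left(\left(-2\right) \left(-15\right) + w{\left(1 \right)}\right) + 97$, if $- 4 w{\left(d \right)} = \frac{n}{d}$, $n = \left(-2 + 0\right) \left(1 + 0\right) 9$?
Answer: $\frac{263}{2} \approx 131.5$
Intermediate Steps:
$n = -18$ ($n = \left(-2\right) 1 \cdot 9 = \left(-2\right) 9 = -18$)
$w{\left(d \right)} = \frac{9}{2 d}$ ($w{\left(d \right)} = - \frac{\left(-18\right) \frac{1}{d}}{4} = \frac{9}{2 d}$)
$\left(\left(-2\right) \left(-15\right) + w{\left(1 \right)}\right) + 97 = \left(\left(-2\right) \left(-15\right) + \frac{9}{2 \cdot 1}\right) + 97 = \left(30 + \frac{9}{2} \cdot 1\right) + 97 = \left(30 + \frac{9}{2}\right) + 97 = \frac{69}{2} + 97 = \frac{263}{2}$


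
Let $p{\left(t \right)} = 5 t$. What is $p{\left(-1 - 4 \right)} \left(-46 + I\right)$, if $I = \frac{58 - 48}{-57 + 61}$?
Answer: $\frac{2175}{2} \approx 1087.5$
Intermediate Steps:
$I = \frac{5}{2}$ ($I = \frac{10}{4} = 10 \cdot \frac{1}{4} = \frac{5}{2} \approx 2.5$)
$p{\left(-1 - 4 \right)} \left(-46 + I\right) = 5 \left(-1 - 4\right) \left(-46 + \frac{5}{2}\right) = 5 \left(-1 - 4\right) \left(- \frac{87}{2}\right) = 5 \left(-5\right) \left(- \frac{87}{2}\right) = \left(-25\right) \left(- \frac{87}{2}\right) = \frac{2175}{2}$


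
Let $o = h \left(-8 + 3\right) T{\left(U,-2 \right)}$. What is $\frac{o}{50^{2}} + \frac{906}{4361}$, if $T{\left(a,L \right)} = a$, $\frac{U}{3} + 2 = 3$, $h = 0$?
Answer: $\frac{906}{4361} \approx 0.20775$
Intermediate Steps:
$U = 3$ ($U = -6 + 3 \cdot 3 = -6 + 9 = 3$)
$o = 0$ ($o = 0 \left(-8 + 3\right) 3 = 0 \left(-5\right) 3 = 0 \cdot 3 = 0$)
$\frac{o}{50^{2}} + \frac{906}{4361} = \frac{0}{50^{2}} + \frac{906}{4361} = \frac{0}{2500} + 906 \cdot \frac{1}{4361} = 0 \cdot \frac{1}{2500} + \frac{906}{4361} = 0 + \frac{906}{4361} = \frac{906}{4361}$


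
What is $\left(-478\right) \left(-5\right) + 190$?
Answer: $2580$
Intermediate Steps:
$\left(-478\right) \left(-5\right) + 190 = 2390 + 190 = 2580$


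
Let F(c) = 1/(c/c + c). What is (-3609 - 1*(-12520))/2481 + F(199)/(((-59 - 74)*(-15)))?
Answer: 395054609/109991000 ≈ 3.5917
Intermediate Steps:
F(c) = 1/(1 + c)
(-3609 - 1*(-12520))/2481 + F(199)/(((-59 - 74)*(-15))) = (-3609 - 1*(-12520))/2481 + 1/((1 + 199)*(((-59 - 74)*(-15)))) = (-3609 + 12520)*(1/2481) + 1/(200*((-133*(-15)))) = 8911*(1/2481) + (1/200)/1995 = 8911/2481 + (1/200)*(1/1995) = 8911/2481 + 1/399000 = 395054609/109991000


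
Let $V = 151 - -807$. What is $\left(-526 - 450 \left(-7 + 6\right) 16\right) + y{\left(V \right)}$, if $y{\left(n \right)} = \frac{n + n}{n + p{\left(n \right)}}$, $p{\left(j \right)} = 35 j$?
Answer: $\frac{120133}{18} \approx 6674.1$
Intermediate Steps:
$V = 958$ ($V = 151 + 807 = 958$)
$y{\left(n \right)} = \frac{1}{18}$ ($y{\left(n \right)} = \frac{n + n}{n + 35 n} = \frac{2 n}{36 n} = 2 n \frac{1}{36 n} = \frac{1}{18}$)
$\left(-526 - 450 \left(-7 + 6\right) 16\right) + y{\left(V \right)} = \left(-526 - 450 \left(-7 + 6\right) 16\right) + \frac{1}{18} = \left(-526 - 450 \left(\left(-1\right) 16\right)\right) + \frac{1}{18} = \left(-526 - -7200\right) + \frac{1}{18} = \left(-526 + 7200\right) + \frac{1}{18} = 6674 + \frac{1}{18} = \frac{120133}{18}$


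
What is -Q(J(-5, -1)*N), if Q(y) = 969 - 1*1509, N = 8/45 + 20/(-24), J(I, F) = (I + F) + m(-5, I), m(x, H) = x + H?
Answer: 540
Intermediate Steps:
m(x, H) = H + x
J(I, F) = -5 + F + 2*I (J(I, F) = (I + F) + (I - 5) = (F + I) + (-5 + I) = -5 + F + 2*I)
N = -59/90 (N = 8*(1/45) + 20*(-1/24) = 8/45 - 5/6 = -59/90 ≈ -0.65556)
Q(y) = -540 (Q(y) = 969 - 1509 = -540)
-Q(J(-5, -1)*N) = -1*(-540) = 540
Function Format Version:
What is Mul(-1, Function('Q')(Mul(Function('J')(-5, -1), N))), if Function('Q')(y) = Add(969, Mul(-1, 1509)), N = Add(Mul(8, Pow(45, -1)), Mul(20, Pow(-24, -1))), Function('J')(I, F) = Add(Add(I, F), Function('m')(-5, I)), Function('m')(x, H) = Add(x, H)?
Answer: 540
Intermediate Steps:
Function('m')(x, H) = Add(H, x)
Function('J')(I, F) = Add(-5, F, Mul(2, I)) (Function('J')(I, F) = Add(Add(I, F), Add(I, -5)) = Add(Add(F, I), Add(-5, I)) = Add(-5, F, Mul(2, I)))
N = Rational(-59, 90) (N = Add(Mul(8, Rational(1, 45)), Mul(20, Rational(-1, 24))) = Add(Rational(8, 45), Rational(-5, 6)) = Rational(-59, 90) ≈ -0.65556)
Function('Q')(y) = -540 (Function('Q')(y) = Add(969, -1509) = -540)
Mul(-1, Function('Q')(Mul(Function('J')(-5, -1), N))) = Mul(-1, -540) = 540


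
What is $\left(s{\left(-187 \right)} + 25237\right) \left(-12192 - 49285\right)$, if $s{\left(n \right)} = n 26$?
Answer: $-1252593875$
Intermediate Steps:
$s{\left(n \right)} = 26 n$
$\left(s{\left(-187 \right)} + 25237\right) \left(-12192 - 49285\right) = \left(26 \left(-187\right) + 25237\right) \left(-12192 - 49285\right) = \left(-4862 + 25237\right) \left(-61477\right) = 20375 \left(-61477\right) = -1252593875$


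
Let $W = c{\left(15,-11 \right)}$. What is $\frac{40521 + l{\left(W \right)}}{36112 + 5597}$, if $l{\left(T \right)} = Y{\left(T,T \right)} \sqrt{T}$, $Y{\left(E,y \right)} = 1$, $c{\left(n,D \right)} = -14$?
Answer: $\frac{13507}{13903} + \frac{i \sqrt{14}}{41709} \approx 0.97152 + 8.9709 \cdot 10^{-5} i$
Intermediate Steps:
$W = -14$
$l{\left(T \right)} = \sqrt{T}$ ($l{\left(T \right)} = 1 \sqrt{T} = \sqrt{T}$)
$\frac{40521 + l{\left(W \right)}}{36112 + 5597} = \frac{40521 + \sqrt{-14}}{36112 + 5597} = \frac{40521 + i \sqrt{14}}{41709} = \left(40521 + i \sqrt{14}\right) \frac{1}{41709} = \frac{13507}{13903} + \frac{i \sqrt{14}}{41709}$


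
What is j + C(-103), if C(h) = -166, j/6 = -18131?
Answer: -108952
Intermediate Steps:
j = -108786 (j = 6*(-18131) = -108786)
j + C(-103) = -108786 - 166 = -108952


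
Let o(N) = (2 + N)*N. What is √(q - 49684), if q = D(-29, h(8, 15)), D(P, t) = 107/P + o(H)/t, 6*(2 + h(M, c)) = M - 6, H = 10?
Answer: I*√41847899/29 ≈ 223.07*I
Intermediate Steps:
h(M, c) = -3 + M/6 (h(M, c) = -2 + (M - 6)/6 = -2 + (-6 + M)/6 = -2 + (-1 + M/6) = -3 + M/6)
o(N) = N*(2 + N)
D(P, t) = 107/P + 120/t (D(P, t) = 107/P + (10*(2 + 10))/t = 107/P + (10*12)/t = 107/P + 120/t)
q = -2195/29 (q = 107/(-29) + 120/(-3 + (⅙)*8) = 107*(-1/29) + 120/(-3 + 4/3) = -107/29 + 120/(-5/3) = -107/29 + 120*(-⅗) = -107/29 - 72 = -2195/29 ≈ -75.690)
√(q - 49684) = √(-2195/29 - 49684) = √(-1443031/29) = I*√41847899/29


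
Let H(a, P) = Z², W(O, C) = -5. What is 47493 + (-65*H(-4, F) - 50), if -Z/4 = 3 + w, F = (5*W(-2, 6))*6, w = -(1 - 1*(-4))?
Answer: 43283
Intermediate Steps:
w = -5 (w = -(1 + 4) = -1*5 = -5)
F = -150 (F = (5*(-5))*6 = -25*6 = -150)
Z = 8 (Z = -4*(3 - 5) = -4*(-2) = 8)
H(a, P) = 64 (H(a, P) = 8² = 64)
47493 + (-65*H(-4, F) - 50) = 47493 + (-65*64 - 50) = 47493 + (-4160 - 50) = 47493 - 4210 = 43283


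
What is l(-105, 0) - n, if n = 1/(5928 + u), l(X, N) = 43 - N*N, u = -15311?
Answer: 403470/9383 ≈ 43.000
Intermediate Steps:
l(X, N) = 43 - N**2
n = -1/9383 (n = 1/(5928 - 15311) = 1/(-9383) = -1/9383 ≈ -0.00010658)
l(-105, 0) - n = (43 - 1*0**2) - 1*(-1/9383) = (43 - 1*0) + 1/9383 = (43 + 0) + 1/9383 = 43 + 1/9383 = 403470/9383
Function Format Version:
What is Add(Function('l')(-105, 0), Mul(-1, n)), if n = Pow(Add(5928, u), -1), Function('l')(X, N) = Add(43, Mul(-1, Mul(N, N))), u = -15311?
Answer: Rational(403470, 9383) ≈ 43.000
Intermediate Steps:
Function('l')(X, N) = Add(43, Mul(-1, Pow(N, 2)))
n = Rational(-1, 9383) (n = Pow(Add(5928, -15311), -1) = Pow(-9383, -1) = Rational(-1, 9383) ≈ -0.00010658)
Add(Function('l')(-105, 0), Mul(-1, n)) = Add(Add(43, Mul(-1, Pow(0, 2))), Mul(-1, Rational(-1, 9383))) = Add(Add(43, Mul(-1, 0)), Rational(1, 9383)) = Add(Add(43, 0), Rational(1, 9383)) = Add(43, Rational(1, 9383)) = Rational(403470, 9383)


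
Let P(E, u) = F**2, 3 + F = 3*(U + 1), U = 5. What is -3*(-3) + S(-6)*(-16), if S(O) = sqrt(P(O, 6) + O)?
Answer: 9 - 16*sqrt(219) ≈ -227.78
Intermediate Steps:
F = 15 (F = -3 + 3*(5 + 1) = -3 + 3*6 = -3 + 18 = 15)
P(E, u) = 225 (P(E, u) = 15**2 = 225)
S(O) = sqrt(225 + O)
-3*(-3) + S(-6)*(-16) = -3*(-3) + sqrt(225 - 6)*(-16) = 9 + sqrt(219)*(-16) = 9 - 16*sqrt(219)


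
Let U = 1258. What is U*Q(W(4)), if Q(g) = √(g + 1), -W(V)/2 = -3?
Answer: 1258*√7 ≈ 3328.4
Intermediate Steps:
W(V) = 6 (W(V) = -2*(-3) = 6)
Q(g) = √(1 + g)
U*Q(W(4)) = 1258*√(1 + 6) = 1258*√7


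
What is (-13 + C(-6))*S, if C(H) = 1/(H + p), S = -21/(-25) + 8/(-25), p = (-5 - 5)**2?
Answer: -15873/2350 ≈ -6.7545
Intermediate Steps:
p = 100 (p = (-10)**2 = 100)
S = 13/25 (S = -21*(-1/25) + 8*(-1/25) = 21/25 - 8/25 = 13/25 ≈ 0.52000)
C(H) = 1/(100 + H) (C(H) = 1/(H + 100) = 1/(100 + H))
(-13 + C(-6))*S = (-13 + 1/(100 - 6))*(13/25) = (-13 + 1/94)*(13/25) = -1221/94*13/25 = -15873/2350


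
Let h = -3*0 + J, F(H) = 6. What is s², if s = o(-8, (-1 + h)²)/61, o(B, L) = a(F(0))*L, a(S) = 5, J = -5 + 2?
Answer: 6400/3721 ≈ 1.7200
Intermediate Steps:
J = -3
h = -3 (h = -3*0 - 3 = 0 - 3 = -3)
o(B, L) = 5*L
s = 80/61 (s = (5*(-1 - 3)²)/61 = (5*(-4)²)*(1/61) = (5*16)*(1/61) = 80*(1/61) = 80/61 ≈ 1.3115)
s² = (80/61)² = 6400/3721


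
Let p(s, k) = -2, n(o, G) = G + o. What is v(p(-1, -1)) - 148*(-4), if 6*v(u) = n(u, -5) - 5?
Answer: 590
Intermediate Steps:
v(u) = -5/3 + u/6 (v(u) = ((-5 + u) - 5)/6 = (-10 + u)/6 = -5/3 + u/6)
v(p(-1, -1)) - 148*(-4) = (-5/3 + (⅙)*(-2)) - 148*(-4) = (-5/3 - ⅓) + 592 = -2 + 592 = 590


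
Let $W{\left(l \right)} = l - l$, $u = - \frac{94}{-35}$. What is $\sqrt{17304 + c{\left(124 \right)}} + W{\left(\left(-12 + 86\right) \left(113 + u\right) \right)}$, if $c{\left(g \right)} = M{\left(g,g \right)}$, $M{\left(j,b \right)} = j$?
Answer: $2 \sqrt{4357} \approx 132.02$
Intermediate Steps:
$u = \frac{94}{35}$ ($u = \left(-94\right) \left(- \frac{1}{35}\right) = \frac{94}{35} \approx 2.6857$)
$c{\left(g \right)} = g$
$W{\left(l \right)} = 0$
$\sqrt{17304 + c{\left(124 \right)}} + W{\left(\left(-12 + 86\right) \left(113 + u\right) \right)} = \sqrt{17304 + 124} + 0 = \sqrt{17428} + 0 = 2 \sqrt{4357} + 0 = 2 \sqrt{4357}$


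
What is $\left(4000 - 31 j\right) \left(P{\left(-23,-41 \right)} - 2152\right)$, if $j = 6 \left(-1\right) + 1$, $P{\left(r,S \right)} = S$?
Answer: $-9111915$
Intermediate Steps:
$j = -5$ ($j = -6 + 1 = -5$)
$\left(4000 - 31 j\right) \left(P{\left(-23,-41 \right)} - 2152\right) = \left(4000 - -155\right) \left(-41 - 2152\right) = \left(4000 + 155\right) \left(-2193\right) = 4155 \left(-2193\right) = -9111915$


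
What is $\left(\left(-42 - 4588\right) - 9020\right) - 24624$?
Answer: $-38274$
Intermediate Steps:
$\left(\left(-42 - 4588\right) - 9020\right) - 24624 = \left(-4630 - 9020\right) - 24624 = -13650 - 24624 = -38274$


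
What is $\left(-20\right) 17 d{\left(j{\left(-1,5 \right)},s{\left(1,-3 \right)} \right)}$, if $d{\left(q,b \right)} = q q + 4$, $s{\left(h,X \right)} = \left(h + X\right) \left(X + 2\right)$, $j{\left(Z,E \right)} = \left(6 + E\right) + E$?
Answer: $-88400$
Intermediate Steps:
$j{\left(Z,E \right)} = 6 + 2 E$
$s{\left(h,X \right)} = \left(2 + X\right) \left(X + h\right)$ ($s{\left(h,X \right)} = \left(X + h\right) \left(2 + X\right) = \left(2 + X\right) \left(X + h\right)$)
$d{\left(q,b \right)} = 4 + q^{2}$ ($d{\left(q,b \right)} = q^{2} + 4 = 4 + q^{2}$)
$\left(-20\right) 17 d{\left(j{\left(-1,5 \right)},s{\left(1,-3 \right)} \right)} = \left(-20\right) 17 \left(4 + \left(6 + 2 \cdot 5\right)^{2}\right) = - 340 \left(4 + \left(6 + 10\right)^{2}\right) = - 340 \left(4 + 16^{2}\right) = - 340 \left(4 + 256\right) = \left(-340\right) 260 = -88400$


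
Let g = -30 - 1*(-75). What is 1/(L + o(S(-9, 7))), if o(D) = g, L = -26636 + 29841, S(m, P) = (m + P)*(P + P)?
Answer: 1/3250 ≈ 0.00030769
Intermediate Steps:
S(m, P) = 2*P*(P + m) (S(m, P) = (P + m)*(2*P) = 2*P*(P + m))
L = 3205
g = 45 (g = -30 + 75 = 45)
o(D) = 45
1/(L + o(S(-9, 7))) = 1/(3205 + 45) = 1/3250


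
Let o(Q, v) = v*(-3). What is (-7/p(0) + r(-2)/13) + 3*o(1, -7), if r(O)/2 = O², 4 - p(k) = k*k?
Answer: 3217/52 ≈ 61.865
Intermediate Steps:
p(k) = 4 - k² (p(k) = 4 - k*k = 4 - k²)
r(O) = 2*O²
o(Q, v) = -3*v
(-7/p(0) + r(-2)/13) + 3*o(1, -7) = (-7/(4 - 1*0²) + (2*(-2)²)/13) + 3*(-3*(-7)) = (-7/(4 - 1*0) + (2*4)*(1/13)) + 3*21 = (-7/(4 + 0) + 8*(1/13)) + 63 = (-7/4 + 8/13) + 63 = -59/52 + 63 = 3217/52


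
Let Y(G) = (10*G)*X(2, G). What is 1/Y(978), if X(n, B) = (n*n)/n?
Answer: 1/19560 ≈ 5.1125e-5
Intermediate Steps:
X(n, B) = n (X(n, B) = n**2/n = n)
Y(G) = 20*G (Y(G) = (10*G)*2 = 20*G)
1/Y(978) = 1/(20*978) = 1/19560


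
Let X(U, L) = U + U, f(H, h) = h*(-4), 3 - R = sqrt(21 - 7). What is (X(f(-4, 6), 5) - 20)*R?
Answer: -204 + 68*sqrt(14) ≈ 50.433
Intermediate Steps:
R = 3 - sqrt(14) (R = 3 - sqrt(21 - 7) = 3 - sqrt(14) ≈ -0.74166)
f(H, h) = -4*h
X(U, L) = 2*U
(X(f(-4, 6), 5) - 20)*R = (2*(-4*6) - 20)*(3 - sqrt(14)) = (2*(-24) - 20)*(3 - sqrt(14)) = (-48 - 20)*(3 - sqrt(14)) = -68*(3 - sqrt(14)) = -204 + 68*sqrt(14)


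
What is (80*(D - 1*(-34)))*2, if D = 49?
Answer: 13280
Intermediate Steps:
(80*(D - 1*(-34)))*2 = (80*(49 - 1*(-34)))*2 = (80*(49 + 34))*2 = (80*83)*2 = 6640*2 = 13280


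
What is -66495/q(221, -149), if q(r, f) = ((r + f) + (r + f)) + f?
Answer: 13299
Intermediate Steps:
q(r, f) = 2*r + 3*f (q(r, f) = ((f + r) + (f + r)) + f = (2*f + 2*r) + f = 2*r + 3*f)
-66495/q(221, -149) = -66495/(2*221 + 3*(-149)) = -66495/(442 - 447) = -66495/(-5) = -66495*(-⅕) = 13299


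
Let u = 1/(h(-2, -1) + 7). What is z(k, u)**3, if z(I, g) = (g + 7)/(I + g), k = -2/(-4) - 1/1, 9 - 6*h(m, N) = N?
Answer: -50653/8 ≈ -6331.6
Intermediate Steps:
h(m, N) = 3/2 - N/6
u = 3/26 (u = 1/((3/2 - 1/6*(-1)) + 7) = 1/((3/2 + 1/6) + 7) = 1/(5/3 + 7) = 1/(26/3) = 3/26 ≈ 0.11538)
k = -1/2 (k = -2*(-1/4) - 1*1 = 1/2 - 1 = -1/2 ≈ -0.50000)
z(I, g) = (7 + g)/(I + g)
z(k, u)**3 = ((7 + 3/26)/(-1/2 + 3/26))**3 = ((185/26)/(-5/13))**3 = (-13/5*185/26)**3 = (-37/2)**3 = -50653/8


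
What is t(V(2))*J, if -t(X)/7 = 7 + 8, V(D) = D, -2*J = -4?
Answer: -210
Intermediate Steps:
J = 2 (J = -½*(-4) = 2)
t(X) = -105 (t(X) = -7*(7 + 8) = -7*15 = -105)
t(V(2))*J = -105*2 = -210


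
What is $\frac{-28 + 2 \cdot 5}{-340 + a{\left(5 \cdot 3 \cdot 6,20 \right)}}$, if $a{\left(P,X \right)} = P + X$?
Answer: $\frac{9}{115} \approx 0.078261$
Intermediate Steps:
$\frac{-28 + 2 \cdot 5}{-340 + a{\left(5 \cdot 3 \cdot 6,20 \right)}} = \frac{-28 + 2 \cdot 5}{-340 + \left(5 \cdot 3 \cdot 6 + 20\right)} = \frac{-28 + 10}{-340 + \left(15 \cdot 6 + 20\right)} = - \frac{18}{-340 + \left(90 + 20\right)} = - \frac{18}{-340 + 110} = - \frac{18}{-230} = \left(-18\right) \left(- \frac{1}{230}\right) = \frac{9}{115}$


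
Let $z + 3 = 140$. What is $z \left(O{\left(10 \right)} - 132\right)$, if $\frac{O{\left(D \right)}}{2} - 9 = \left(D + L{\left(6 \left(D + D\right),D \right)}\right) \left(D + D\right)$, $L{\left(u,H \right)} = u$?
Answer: $696782$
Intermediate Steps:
$z = 137$ ($z = -3 + 140 = 137$)
$O{\left(D \right)} = 18 + 52 D^{2}$ ($O{\left(D \right)} = 18 + 2 \left(D + 6 \left(D + D\right)\right) \left(D + D\right) = 18 + 2 \left(D + 6 \cdot 2 D\right) 2 D = 18 + 2 \left(D + 12 D\right) 2 D = 18 + 2 \cdot 13 D 2 D = 18 + 2 \cdot 26 D^{2} = 18 + 52 D^{2}$)
$z \left(O{\left(10 \right)} - 132\right) = 137 \left(\left(18 + 52 \cdot 10^{2}\right) - 132\right) = 137 \left(\left(18 + 52 \cdot 100\right) - 132\right) = 137 \left(\left(18 + 5200\right) - 132\right) = 137 \left(5218 - 132\right) = 137 \cdot 5086 = 696782$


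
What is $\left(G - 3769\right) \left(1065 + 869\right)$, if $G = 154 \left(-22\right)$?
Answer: $-13841638$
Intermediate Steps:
$G = -3388$
$\left(G - 3769\right) \left(1065 + 869\right) = \left(-3388 - 3769\right) \left(1065 + 869\right) = \left(-7157\right) 1934 = -13841638$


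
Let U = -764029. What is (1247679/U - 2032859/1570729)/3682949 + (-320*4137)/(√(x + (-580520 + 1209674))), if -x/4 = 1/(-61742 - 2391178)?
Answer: -3512928816902/4419842669592438809 - 1323840*√236594011553779830/385816107421 ≈ -1669.0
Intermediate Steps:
x = 1/613230 (x = -4/(-61742 - 2391178) = -4/(-2452920) = -4*(-1/2452920) = 1/613230 ≈ 1.6307e-6)
(1247679/U - 2032859/1570729)/3682949 + (-320*4137)/(√(x + (-580520 + 1209674))) = (1247679/(-764029) - 2032859/1570729)/3682949 + (-320*4137)/(√(1/613230 + (-580520 + 1209674))) = (1247679*(-1/764029) - 2032859*1/1570729)*(1/3682949) - 1323840/√(1/613230 + 629154) = (-1247679/764029 - 2032859/1570729)*(1/3682949) - 1323840*√236594011553779830/385816107421 = -3512928816902/1200082507141*1/3682949 - 1323840*√236594011553779830/385816107421 = -3512928816902/4419842669592438809 - 1323840*√236594011553779830/385816107421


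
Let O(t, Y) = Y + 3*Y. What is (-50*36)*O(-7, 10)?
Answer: -72000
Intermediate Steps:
O(t, Y) = 4*Y
(-50*36)*O(-7, 10) = (-50*36)*(4*10) = -1800*40 = -72000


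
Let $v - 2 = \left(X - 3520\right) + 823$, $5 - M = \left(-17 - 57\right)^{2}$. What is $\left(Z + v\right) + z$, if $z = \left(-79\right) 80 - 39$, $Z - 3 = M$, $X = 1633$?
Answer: $-12889$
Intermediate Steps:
$M = -5471$ ($M = 5 - \left(-17 - 57\right)^{2} = 5 - \left(-74\right)^{2} = 5 - 5476 = -5471$)
$Z = -5468$ ($Z = 3 - 5471 = -5468$)
$v = -1062$ ($v = 2 + \left(\left(1633 - 3520\right) + 823\right) = 2 + \left(-1887 + 823\right) = 2 - 1064 = -1062$)
$z = -6359$ ($z = -6320 - 39 = -6359$)
$\left(Z + v\right) + z = \left(-5468 - 1062\right) - 6359 = -6530 - 6359 = -12889$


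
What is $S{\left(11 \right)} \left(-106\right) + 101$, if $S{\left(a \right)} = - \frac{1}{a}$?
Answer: $\frac{1217}{11} \approx 110.64$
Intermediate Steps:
$S{\left(11 \right)} \left(-106\right) + 101 = - \frac{1}{11} \left(-106\right) + 101 = \left(-1\right) \frac{1}{11} \left(-106\right) + 101 = \left(- \frac{1}{11}\right) \left(-106\right) + 101 = \frac{106}{11} + 101 = \frac{1217}{11}$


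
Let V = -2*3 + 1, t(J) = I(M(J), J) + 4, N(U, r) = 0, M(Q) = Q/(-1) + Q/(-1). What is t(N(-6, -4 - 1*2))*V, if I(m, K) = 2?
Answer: -30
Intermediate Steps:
M(Q) = -2*Q (M(Q) = Q*(-1) + Q*(-1) = -Q - Q = -2*Q)
t(J) = 6 (t(J) = 2 + 4 = 6)
V = -5 (V = -6 + 1 = -5)
t(N(-6, -4 - 1*2))*V = 6*(-5) = -30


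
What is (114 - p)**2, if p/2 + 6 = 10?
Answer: 11236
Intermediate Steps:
p = 8 (p = -12 + 2*10 = -12 + 20 = 8)
(114 - p)**2 = (114 - 1*8)**2 = (114 - 8)**2 = 106**2 = 11236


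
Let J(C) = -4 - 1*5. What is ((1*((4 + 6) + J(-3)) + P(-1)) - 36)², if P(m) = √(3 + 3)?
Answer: (35 - √6)² ≈ 1059.5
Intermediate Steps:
J(C) = -9 (J(C) = -4 - 5 = -9)
P(m) = √6
((1*((4 + 6) + J(-3)) + P(-1)) - 36)² = ((1*((4 + 6) - 9) + √6) - 36)² = ((1*(10 - 9) + √6) - 36)² = ((1*1 + √6) - 36)² = ((1 + √6) - 36)² = (-35 + √6)²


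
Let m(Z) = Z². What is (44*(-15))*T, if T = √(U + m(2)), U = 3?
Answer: -660*√7 ≈ -1746.2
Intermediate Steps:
T = √7 (T = √(3 + 2²) = √(3 + 4) = √7 ≈ 2.6458)
(44*(-15))*T = (44*(-15))*√7 = -660*√7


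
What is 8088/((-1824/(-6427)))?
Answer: 2165899/76 ≈ 28499.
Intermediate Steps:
8088/((-1824/(-6427))) = 8088/((-1824*(-1/6427))) = 8088/(1824/6427) = 8088*(6427/1824) = 2165899/76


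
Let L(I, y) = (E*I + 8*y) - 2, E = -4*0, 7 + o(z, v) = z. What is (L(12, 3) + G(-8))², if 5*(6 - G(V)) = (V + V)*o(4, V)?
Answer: 8464/25 ≈ 338.56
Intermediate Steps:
o(z, v) = -7 + z
E = 0
L(I, y) = -2 + 8*y (L(I, y) = (0*I + 8*y) - 2 = (0 + 8*y) - 2 = 8*y - 2 = -2 + 8*y)
G(V) = 6 + 6*V/5 (G(V) = 6 - (V + V)*(-7 + 4)/5 = 6 - 2*V*(-3)/5 = 6 - (-6)*V/5 = 6 + 6*V/5)
(L(12, 3) + G(-8))² = ((-2 + 8*3) + (6 + (6/5)*(-8)))² = ((-2 + 24) + (6 - 48/5))² = (22 - 18/5)² = (92/5)² = 8464/25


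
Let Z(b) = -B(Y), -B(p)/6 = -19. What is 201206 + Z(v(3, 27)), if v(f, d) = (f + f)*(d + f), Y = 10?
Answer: 201092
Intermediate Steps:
B(p) = 114 (B(p) = -6*(-19) = 114)
v(f, d) = 2*f*(d + f) (v(f, d) = (2*f)*(d + f) = 2*f*(d + f))
Z(b) = -114 (Z(b) = -1*114 = -114)
201206 + Z(v(3, 27)) = 201206 - 114 = 201092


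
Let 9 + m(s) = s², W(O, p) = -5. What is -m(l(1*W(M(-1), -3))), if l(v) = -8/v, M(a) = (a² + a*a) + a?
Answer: 161/25 ≈ 6.4400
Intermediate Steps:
M(a) = a + 2*a² (M(a) = (a² + a²) + a = 2*a² + a = a + 2*a²)
m(s) = -9 + s²
-m(l(1*W(M(-1), -3))) = -(-9 + (-8/(1*(-5)))²) = -(-9 + (-8/(-5))²) = -(-9 + (-8*(-⅕))²) = -(-9 + (8/5)²) = -(-9 + 64/25) = -1*(-161/25) = 161/25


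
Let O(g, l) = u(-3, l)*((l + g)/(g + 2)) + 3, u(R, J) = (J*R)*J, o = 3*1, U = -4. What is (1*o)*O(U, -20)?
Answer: -43191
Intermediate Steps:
o = 3
u(R, J) = R*J²
O(g, l) = 3 - 3*l²*(g + l)/(2 + g) (O(g, l) = (-3*l²)*((l + g)/(g + 2)) + 3 = (-3*l²)*((g + l)/(2 + g)) + 3 = -3*l²*(g + l)/(2 + g) + 3 = 3 - 3*l²*(g + l)/(2 + g))
(1*o)*O(U, -20) = (1*3)*(3*(2 - 4 - 1*(-20)³ - 1*(-4)*(-20)²)/(2 - 4)) = 3*(3*(2 - 4 - 1*(-8000) - 1*(-4)*400)/(-2)) = 3*(3*(-½)*(2 - 4 + 8000 + 1600)) = 3*(3*(-½)*9598) = 3*(-14397) = -43191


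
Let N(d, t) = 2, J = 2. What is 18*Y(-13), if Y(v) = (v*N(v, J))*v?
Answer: 6084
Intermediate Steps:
Y(v) = 2*v² (Y(v) = (v*2)*v = (2*v)*v = 2*v²)
18*Y(-13) = 18*(2*(-13)²) = 18*(2*169) = 18*338 = 6084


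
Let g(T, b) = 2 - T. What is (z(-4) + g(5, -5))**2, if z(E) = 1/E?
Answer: 169/16 ≈ 10.563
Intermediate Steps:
(z(-4) + g(5, -5))**2 = (1/(-4) + (2 - 1*5))**2 = (-1/4 + (2 - 5))**2 = (-1/4 - 3)**2 = (-13/4)**2 = 169/16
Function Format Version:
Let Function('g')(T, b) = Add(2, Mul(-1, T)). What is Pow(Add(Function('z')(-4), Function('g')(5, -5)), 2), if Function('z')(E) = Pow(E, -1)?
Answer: Rational(169, 16) ≈ 10.563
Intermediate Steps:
Pow(Add(Function('z')(-4), Function('g')(5, -5)), 2) = Pow(Add(Pow(-4, -1), Add(2, Mul(-1, 5))), 2) = Pow(Add(Rational(-1, 4), Add(2, -5)), 2) = Pow(Add(Rational(-1, 4), -3), 2) = Pow(Rational(-13, 4), 2) = Rational(169, 16)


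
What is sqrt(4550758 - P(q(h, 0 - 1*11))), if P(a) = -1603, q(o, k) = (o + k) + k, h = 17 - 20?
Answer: sqrt(4552361) ≈ 2133.6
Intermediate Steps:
h = -3
q(o, k) = o + 2*k (q(o, k) = (k + o) + k = o + 2*k)
sqrt(4550758 - P(q(h, 0 - 1*11))) = sqrt(4550758 - 1*(-1603)) = sqrt(4550758 + 1603) = sqrt(4552361)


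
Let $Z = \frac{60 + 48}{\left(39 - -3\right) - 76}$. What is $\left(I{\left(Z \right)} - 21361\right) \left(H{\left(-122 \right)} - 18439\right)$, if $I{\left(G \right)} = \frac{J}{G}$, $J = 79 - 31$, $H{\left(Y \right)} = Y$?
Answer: $\frac{1190285995}{3} \approx 3.9676 \cdot 10^{8}$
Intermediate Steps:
$J = 48$
$Z = - \frac{54}{17}$ ($Z = \frac{108}{\left(39 + 3\right) - 76} = \frac{108}{42 - 76} = \frac{108}{-34} = 108 \left(- \frac{1}{34}\right) = - \frac{54}{17} \approx -3.1765$)
$I{\left(G \right)} = \frac{48}{G}$
$\left(I{\left(Z \right)} - 21361\right) \left(H{\left(-122 \right)} - 18439\right) = \left(\frac{48}{- \frac{54}{17}} - 21361\right) \left(-122 - 18439\right) = \left(48 \left(- \frac{17}{54}\right) - 21361\right) \left(-18561\right) = \left(- \frac{136}{9} - 21361\right) \left(-18561\right) = \left(- \frac{192385}{9}\right) \left(-18561\right) = \frac{1190285995}{3}$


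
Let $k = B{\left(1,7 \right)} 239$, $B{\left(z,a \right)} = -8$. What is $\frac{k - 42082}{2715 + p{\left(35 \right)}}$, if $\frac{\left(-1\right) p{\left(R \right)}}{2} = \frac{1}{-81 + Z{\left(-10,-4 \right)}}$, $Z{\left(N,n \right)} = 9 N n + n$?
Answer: $- \frac{12098350}{746623} \approx -16.204$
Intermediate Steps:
$Z{\left(N,n \right)} = n + 9 N n$ ($Z{\left(N,n \right)} = 9 N n + n = n + 9 N n$)
$k = -1912$ ($k = \left(-8\right) 239 = -1912$)
$p{\left(R \right)} = - \frac{2}{275}$ ($p{\left(R \right)} = - \frac{2}{-81 - 4 \left(1 + 9 \left(-10\right)\right)} = - \frac{2}{-81 - 4 \left(1 - 90\right)} = - \frac{2}{-81 - -356} = - \frac{2}{-81 + 356} = - \frac{2}{275}$)
$\frac{k - 42082}{2715 + p{\left(35 \right)}} = \frac{-1912 - 42082}{2715 - \frac{2}{275}} = - \frac{43994}{\frac{746623}{275}} = \left(-43994\right) \frac{275}{746623} = - \frac{12098350}{746623}$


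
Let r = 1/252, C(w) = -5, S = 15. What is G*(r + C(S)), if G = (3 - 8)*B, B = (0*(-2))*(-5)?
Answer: 0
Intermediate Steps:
B = 0 (B = 0*(-5) = 0)
r = 1/252 ≈ 0.0039683
G = 0 (G = (3 - 8)*0 = -5*0 = 0)
G*(r + C(S)) = 0*(1/252 - 5) = 0*(-1259/252) = 0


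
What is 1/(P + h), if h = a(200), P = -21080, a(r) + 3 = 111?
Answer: -1/20972 ≈ -4.7683e-5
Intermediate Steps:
a(r) = 108 (a(r) = -3 + 111 = 108)
h = 108
1/(P + h) = 1/(-21080 + 108) = 1/(-20972) = -1/20972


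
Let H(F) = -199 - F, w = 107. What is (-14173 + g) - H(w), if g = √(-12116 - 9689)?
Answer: -13867 + 7*I*√445 ≈ -13867.0 + 147.67*I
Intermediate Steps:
g = 7*I*√445 (g = √(-21805) = 7*I*√445 ≈ 147.67*I)
(-14173 + g) - H(w) = (-14173 + 7*I*√445) - (-199 - 1*107) = (-14173 + 7*I*√445) - (-199 - 107) = (-14173 + 7*I*√445) - 1*(-306) = (-14173 + 7*I*√445) + 306 = -13867 + 7*I*√445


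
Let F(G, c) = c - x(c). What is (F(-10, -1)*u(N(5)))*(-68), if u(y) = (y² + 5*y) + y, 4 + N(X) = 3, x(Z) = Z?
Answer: 0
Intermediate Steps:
N(X) = -1 (N(X) = -4 + 3 = -1)
u(y) = y² + 6*y
F(G, c) = 0 (F(G, c) = c - c = 0)
(F(-10, -1)*u(N(5)))*(-68) = (0*(-(6 - 1)))*(-68) = (0*(-1*5))*(-68) = (0*(-5))*(-68) = 0*(-68) = 0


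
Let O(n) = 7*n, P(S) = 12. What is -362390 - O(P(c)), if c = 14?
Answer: -362474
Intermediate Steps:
-362390 - O(P(c)) = -362390 - 7*12 = -362390 - 1*84 = -362390 - 84 = -362474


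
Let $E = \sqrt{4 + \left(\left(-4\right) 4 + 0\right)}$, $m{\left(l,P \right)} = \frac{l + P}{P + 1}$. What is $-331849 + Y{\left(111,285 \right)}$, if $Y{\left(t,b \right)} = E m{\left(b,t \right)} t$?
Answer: $-331849 + \frac{10989 i \sqrt{3}}{14} \approx -3.3185 \cdot 10^{5} + 1359.5 i$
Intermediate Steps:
$m{\left(l,P \right)} = \frac{P + l}{1 + P}$
$E = 2 i \sqrt{3}$ ($E = \sqrt{4 + \left(-16 + 0\right)} = \sqrt{4 - 16} = \sqrt{-12} = 2 i \sqrt{3} \approx 3.4641 i$)
$Y{\left(t,b \right)} = \frac{2 i t \sqrt{3} \left(b + t\right)}{1 + t}$ ($Y{\left(t,b \right)} = 2 i \sqrt{3} \frac{t + b}{1 + t} t = 2 i \sqrt{3} \frac{b + t}{1 + t} t = \frac{2 i \sqrt{3} \left(b + t\right)}{1 + t} t = \frac{2 i t \sqrt{3} \left(b + t\right)}{1 + t}$)
$-331849 + Y{\left(111,285 \right)} = -331849 + 2 i 111 \sqrt{3} \frac{1}{1 + 111} \left(285 + 111\right) = -331849 + 2 i 111 \sqrt{3} \cdot \frac{1}{112} \cdot 396 = -331849 + \frac{10989 i \sqrt{3}}{14}$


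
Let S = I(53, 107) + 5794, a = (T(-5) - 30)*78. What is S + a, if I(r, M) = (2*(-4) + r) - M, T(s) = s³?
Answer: -6358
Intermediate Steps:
a = -12090 (a = ((-5)³ - 30)*78 = (-125 - 30)*78 = -155*78 = -12090)
I(r, M) = -8 + r - M (I(r, M) = (-8 + r) - M = -8 + r - M)
S = 5732 (S = (-8 + 53 - 1*107) + 5794 = (-8 + 53 - 107) + 5794 = -62 + 5794 = 5732)
S + a = 5732 - 12090 = -6358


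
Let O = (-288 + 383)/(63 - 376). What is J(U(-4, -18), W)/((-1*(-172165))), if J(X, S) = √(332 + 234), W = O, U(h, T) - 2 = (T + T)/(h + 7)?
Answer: √566/172165 ≈ 0.00013819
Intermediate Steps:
U(h, T) = 2 + 2*T/(7 + h) (U(h, T) = 2 + (T + T)/(h + 7) = 2 + (2*T)/(7 + h) = 2 + 2*T/(7 + h))
O = -95/313 (O = 95/(-313) = 95*(-1/313) = -95/313 ≈ -0.30351)
W = -95/313 ≈ -0.30351
J(X, S) = √566
J(U(-4, -18), W)/((-1*(-172165))) = √566/((-1*(-172165))) = √566/172165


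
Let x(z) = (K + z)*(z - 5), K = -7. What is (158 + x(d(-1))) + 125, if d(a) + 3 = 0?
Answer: 363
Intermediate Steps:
d(a) = -3 (d(a) = -3 + 0 = -3)
x(z) = (-7 + z)*(-5 + z) (x(z) = (-7 + z)*(z - 5) = (-7 + z)*(-5 + z))
(158 + x(d(-1))) + 125 = (158 + (35 + (-3)² - 12*(-3))) + 125 = (158 + (35 + 9 + 36)) + 125 = (158 + 80) + 125 = 238 + 125 = 363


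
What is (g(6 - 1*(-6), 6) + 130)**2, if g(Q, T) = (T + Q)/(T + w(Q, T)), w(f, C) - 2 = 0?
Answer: 279841/16 ≈ 17490.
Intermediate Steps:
w(f, C) = 2 (w(f, C) = 2 + 0 = 2)
g(Q, T) = (Q + T)/(2 + T) (g(Q, T) = (T + Q)/(T + 2) = (Q + T)/(2 + T))
(g(6 - 1*(-6), 6) + 130)**2 = (((6 - 1*(-6)) + 6)/(2 + 6) + 130)**2 = (((6 + 6) + 6)/8 + 130)**2 = ((12 + 6)/8 + 130)**2 = ((1/8)*18 + 130)**2 = (9/4 + 130)**2 = (529/4)**2 = 279841/16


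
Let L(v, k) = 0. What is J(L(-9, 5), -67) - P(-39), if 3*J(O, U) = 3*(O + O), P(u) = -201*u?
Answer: -7839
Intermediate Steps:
J(O, U) = 2*O (J(O, U) = (3*(O + O))/3 = (3*(2*O))/3 = (6*O)/3 = 2*O)
J(L(-9, 5), -67) - P(-39) = 2*0 - (-201)*(-39) = 0 - 1*7839 = 0 - 7839 = -7839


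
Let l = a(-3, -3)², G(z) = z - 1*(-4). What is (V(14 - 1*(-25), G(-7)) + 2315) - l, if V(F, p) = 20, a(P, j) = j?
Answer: 2326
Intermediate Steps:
G(z) = 4 + z (G(z) = z + 4 = 4 + z)
l = 9 (l = (-3)² = 9)
(V(14 - 1*(-25), G(-7)) + 2315) - l = (20 + 2315) - 1*9 = 2335 - 9 = 2326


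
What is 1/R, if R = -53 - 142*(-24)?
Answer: 1/3355 ≈ 0.00029806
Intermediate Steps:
R = 3355 (R = -53 + 3408 = 3355)
1/R = 1/3355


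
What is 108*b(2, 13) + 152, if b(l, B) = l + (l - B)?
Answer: -820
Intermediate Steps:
b(l, B) = -B + 2*l
108*b(2, 13) + 152 = 108*(-1*13 + 2*2) + 152 = 108*(-13 + 4) + 152 = 108*(-9) + 152 = -972 + 152 = -820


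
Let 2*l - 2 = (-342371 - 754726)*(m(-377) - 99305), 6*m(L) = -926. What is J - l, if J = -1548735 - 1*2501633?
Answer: -54562318480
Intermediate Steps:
m(L) = -463/3 (m(L) = (⅙)*(-926) = -463/3)
l = 54558268112 (l = 1 + ((-342371 - 754726)*(-463/3 - 99305))/2 = 1 + (-1097097*(-298378/3))/2 = 1 + (½)*109116536222 = 1 + 54558268111 = 54558268112)
J = -4050368 (J = -1548735 - 2501633 = -4050368)
J - l = -4050368 - 1*54558268112 = -4050368 - 54558268112 = -54562318480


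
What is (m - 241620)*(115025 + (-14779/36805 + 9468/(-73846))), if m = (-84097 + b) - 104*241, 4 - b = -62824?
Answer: -45010688034013261064/1358951015 ≈ -3.3122e+10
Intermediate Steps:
b = 62828 (b = 4 - 1*(-62824) = 4 + 62824 = 62828)
m = -46333 (m = (-84097 + 62828) - 104*241 = -21269 - 25064 = -46333)
(m - 241620)*(115025 + (-14779/36805 + 9468/(-73846))) = (-46333 - 241620)*(115025 + (-14779/36805 + 9468/(-73846))) = -287953*(115025 + (-14779*1/36805 + 9468*(-1/73846))) = -287953*(115025 + (-14779/36805 - 4734/36923)) = -287953*(115025 - 719919887/1358951015) = -287953*156312620580488/1358951015 = -45010688034013261064/1358951015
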